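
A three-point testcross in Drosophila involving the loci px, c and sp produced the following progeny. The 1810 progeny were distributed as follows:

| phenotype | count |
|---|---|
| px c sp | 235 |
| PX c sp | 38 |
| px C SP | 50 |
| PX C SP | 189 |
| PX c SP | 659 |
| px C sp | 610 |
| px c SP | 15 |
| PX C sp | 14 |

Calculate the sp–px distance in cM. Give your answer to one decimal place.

The two most frequent reciprocal classes, px C sp and PX c SP, are the parental types, so the F1 was px C sp / PX c SP.
The two rarest classes, PX C sp and px c SP, are the double crossovers. Comparing them with the parentals, only the px allele has switched, so px is the middle locus and the order is sp – px – c.
Crossovers in the sp–px interval produce the single-crossover classes px C SP and PX c sp (50 + 38 = 88) plus the double crossovers (29).
RF(sp–px) = (88 + 29) / 1810 = 117/1810 = 0.0646 → 6.5 cM.

6.5 cM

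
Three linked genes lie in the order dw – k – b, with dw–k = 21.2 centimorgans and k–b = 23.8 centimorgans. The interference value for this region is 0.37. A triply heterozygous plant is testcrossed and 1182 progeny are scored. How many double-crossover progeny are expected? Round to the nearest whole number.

38

Map distances give recombination frequencies of 0.212 and 0.238 for the two intervals.
With interference 0.37 (so coincidence = 0.63), expected double-crossover frequency = 0.212 × 0.238 × 0.63 = 0.03179.
Expected number = 0.03179 × 1182 = 37.57 ≈ 38.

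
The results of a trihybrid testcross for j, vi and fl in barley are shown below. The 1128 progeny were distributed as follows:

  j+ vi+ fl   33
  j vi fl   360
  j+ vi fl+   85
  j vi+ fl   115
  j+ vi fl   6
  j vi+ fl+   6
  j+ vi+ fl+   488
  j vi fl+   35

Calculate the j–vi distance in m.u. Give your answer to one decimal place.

18.8 m.u.

The two most frequent reciprocal classes, j vi fl and j+ vi+ fl+, are the parental types, so the F1 was j vi fl / j+ vi+ fl+.
The two rarest classes, j+ vi fl and j vi+ fl+, are the double crossovers. Comparing them with the parentals, only the j allele has switched, so j is the middle locus and the order is fl – j – vi.
Crossovers in the j–vi interval produce the single-crossover classes j vi+ fl and j+ vi fl+ (115 + 85 = 200) plus the double crossovers (12).
RF(j–vi) = (200 + 12) / 1128 = 212/1128 = 0.1879 → 18.8 m.u.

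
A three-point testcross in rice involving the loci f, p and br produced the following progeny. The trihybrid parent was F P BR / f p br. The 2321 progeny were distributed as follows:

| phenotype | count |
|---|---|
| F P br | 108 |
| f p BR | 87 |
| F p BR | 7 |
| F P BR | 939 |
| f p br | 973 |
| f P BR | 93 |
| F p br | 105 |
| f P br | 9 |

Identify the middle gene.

The two rarest classes, F p BR and f P br, are the double crossovers. Comparing them with the parentals, only the p allele has switched, so p is the middle locus and the order is f – p – br.

p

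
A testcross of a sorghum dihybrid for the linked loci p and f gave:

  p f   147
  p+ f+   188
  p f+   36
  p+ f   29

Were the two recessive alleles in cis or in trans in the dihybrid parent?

The two most frequent classes are p+ f+ (188) and p f (147); these are the parental (non-recombinant) types.
So the F1 carried p+ f+ on one chromosome and p f on the other — the recessive alleles are on the same chromosome (cis / coupling).

cis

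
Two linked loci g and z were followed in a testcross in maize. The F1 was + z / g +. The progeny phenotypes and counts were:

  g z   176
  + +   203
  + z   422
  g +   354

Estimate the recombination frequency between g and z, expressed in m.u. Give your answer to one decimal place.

The recombinant classes are + + and g z: 203 + 176 = 379.
Recombination frequency = 379/1155 = 0.3281 ≈ 32.8%, i.e. 32.8 m.u.

32.8 m.u.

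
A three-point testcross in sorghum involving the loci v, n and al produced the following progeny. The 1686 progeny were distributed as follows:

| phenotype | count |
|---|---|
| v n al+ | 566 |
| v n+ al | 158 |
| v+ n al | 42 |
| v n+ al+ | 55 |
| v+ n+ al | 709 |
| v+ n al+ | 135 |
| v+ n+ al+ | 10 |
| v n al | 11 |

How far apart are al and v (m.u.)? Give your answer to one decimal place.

The two most frequent reciprocal classes, v+ n+ al and v n al+, are the parental types, so the F1 was v+ n+ al / v n al+.
The two rarest classes, v+ n+ al+ and v n al, are the double crossovers. Comparing them with the parentals, only the al allele has switched, so al is the middle locus and the order is n – al – v.
Crossovers in the al–v interval produce the single-crossover classes v n+ al and v+ n al+ (158 + 135 = 293) plus the double crossovers (21).
RF(al–v) = (293 + 21) / 1686 = 314/1686 = 0.1862 → 18.6 m.u.

18.6 m.u.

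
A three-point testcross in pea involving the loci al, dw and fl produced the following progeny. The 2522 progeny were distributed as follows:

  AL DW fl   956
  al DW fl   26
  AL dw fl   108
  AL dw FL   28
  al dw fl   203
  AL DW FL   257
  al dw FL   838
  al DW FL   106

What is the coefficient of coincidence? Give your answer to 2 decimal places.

The two most frequent reciprocal classes, AL DW fl and al dw FL, are the parental types, so the F1 was AL DW fl / al dw FL.
The two rarest classes, al DW fl and AL dw FL, are the double crossovers. Comparing them with the parentals, only the al allele has switched, so al is the middle locus and the order is fl – al – dw.
fl–al: (460 + 54)/2522 = 0.2038; al–dw: (214 + 54)/2522 = 0.1063.
Expected DCO frequency = 0.2038 × 0.1063 ≈ 0.02166; observed = 54/2522 ≈ 0.02141.
Coefficient of coincidence = 0.02141/0.02166 ≈ 0.99.

0.99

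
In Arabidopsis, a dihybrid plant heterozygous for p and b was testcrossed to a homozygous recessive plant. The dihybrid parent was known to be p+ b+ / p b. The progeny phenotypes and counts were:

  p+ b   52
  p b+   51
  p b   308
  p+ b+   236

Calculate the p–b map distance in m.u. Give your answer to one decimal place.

15.9 m.u.

The recombinant classes are p+ b and p b+: 52 + 51 = 103.
Recombination frequency = 103/647 = 0.1592 ≈ 15.9%, i.e. 15.9 m.u.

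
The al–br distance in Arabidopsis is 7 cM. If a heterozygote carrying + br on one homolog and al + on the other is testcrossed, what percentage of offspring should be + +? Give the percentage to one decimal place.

3.5%

A map distance of 7 cM corresponds to a recombination frequency of 0.070.
The F1 is + br / al +, so + + is a recombinant gamete class with expected frequency r/2 = 0.070/2 = 0.0350.
That is 0.0350 = 3.5% of the progeny.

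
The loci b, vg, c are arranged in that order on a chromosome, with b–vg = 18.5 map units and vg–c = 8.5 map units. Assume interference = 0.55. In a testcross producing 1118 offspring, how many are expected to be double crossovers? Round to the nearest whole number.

8

Map distances give recombination frequencies of 0.185 and 0.085 for the two intervals.
With interference 0.55 (so coincidence = 0.45), expected double-crossover frequency = 0.185 × 0.085 × 0.45 = 0.00708.
Expected number = 0.00708 × 1118 = 7.91 ≈ 8.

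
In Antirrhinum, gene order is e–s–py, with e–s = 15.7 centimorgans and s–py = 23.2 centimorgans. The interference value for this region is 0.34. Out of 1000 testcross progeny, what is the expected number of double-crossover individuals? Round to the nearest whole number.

24

Map distances give recombination frequencies of 0.157 and 0.232 for the two intervals.
With interference 0.34 (so coincidence = 0.66), expected double-crossover frequency = 0.157 × 0.232 × 0.66 = 0.02404.
Expected number = 0.02404 × 1000 = 24.04 ≈ 24.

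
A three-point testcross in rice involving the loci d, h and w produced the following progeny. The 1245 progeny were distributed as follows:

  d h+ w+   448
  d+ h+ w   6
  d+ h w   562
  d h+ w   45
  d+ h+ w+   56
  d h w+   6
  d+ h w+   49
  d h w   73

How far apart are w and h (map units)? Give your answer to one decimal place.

The two most frequent reciprocal classes, d+ h w and d h+ w+, are the parental types, so the F1 was d+ h w / d h+ w+.
The two rarest classes, d+ h+ w and d h w+, are the double crossovers. Comparing them with the parentals, only the h allele has switched, so h is the middle locus and the order is w – h – d.
Crossovers in the w–h interval produce the single-crossover classes d+ h w+ and d h+ w (49 + 45 = 94) plus the double crossovers (12).
RF(w–h) = (94 + 12) / 1245 = 106/1245 = 0.0851 → 8.5 map units.

8.5 map units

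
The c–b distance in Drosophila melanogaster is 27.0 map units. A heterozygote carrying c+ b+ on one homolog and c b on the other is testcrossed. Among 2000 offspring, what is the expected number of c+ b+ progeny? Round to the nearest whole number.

A map distance of 27.0 map units corresponds to a recombination frequency of 0.270.
The F1 is c+ b+ / c b, so c+ b+ is a parental gamete class with expected frequency (1 − r)/2 = 0.730/2 = 0.3650.
Expected number = 0.3650 × 2000 = 730.00 ≈ 730.

730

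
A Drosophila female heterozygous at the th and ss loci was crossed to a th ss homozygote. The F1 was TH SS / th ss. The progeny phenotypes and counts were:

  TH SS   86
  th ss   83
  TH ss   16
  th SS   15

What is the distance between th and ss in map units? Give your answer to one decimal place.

The recombinant classes are TH ss and th SS: 16 + 15 = 31.
Recombination frequency = 31/200 = 0.1550 ≈ 15.5%, i.e. 15.5 map units.

15.5 map units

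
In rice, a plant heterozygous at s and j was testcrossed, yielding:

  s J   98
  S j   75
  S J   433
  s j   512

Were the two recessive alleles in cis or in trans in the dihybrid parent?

cis

The two most frequent classes are S J (433) and s j (512); these are the parental (non-recombinant) types.
So the F1 carried S J on one chromosome and s j on the other — the recessive alleles are on the same chromosome (cis / coupling).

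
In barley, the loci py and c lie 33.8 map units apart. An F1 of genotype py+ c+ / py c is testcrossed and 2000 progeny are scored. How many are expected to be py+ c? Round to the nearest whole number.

338

A map distance of 33.8 map units corresponds to a recombination frequency of 0.338.
The F1 is py+ c+ / py c, so py+ c is a recombinant gamete class with expected frequency r/2 = 0.338/2 = 0.1690.
Expected number = 0.1690 × 2000 = 338.00 ≈ 338.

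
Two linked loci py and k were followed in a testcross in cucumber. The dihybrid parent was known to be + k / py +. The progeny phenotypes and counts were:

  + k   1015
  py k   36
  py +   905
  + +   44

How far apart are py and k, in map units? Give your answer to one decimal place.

The recombinant classes are + + and py k: 44 + 36 = 80.
Recombination frequency = 80/2000 = 0.0400 ≈ 4.0%, i.e. 4.0 map units.

4.0 map units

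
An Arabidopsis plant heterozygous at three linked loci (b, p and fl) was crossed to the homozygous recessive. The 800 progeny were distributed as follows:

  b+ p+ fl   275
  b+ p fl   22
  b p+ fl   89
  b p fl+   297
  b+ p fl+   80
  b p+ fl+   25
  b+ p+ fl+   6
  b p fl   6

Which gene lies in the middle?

The two most frequent reciprocal classes, b+ p+ fl and b p fl+, are the parental types, so the F1 was b+ p+ fl / b p fl+.
The two rarest classes, b+ p+ fl+ and b p fl, are the double crossovers. Comparing them with the parentals, only the fl allele has switched, so fl is the middle locus and the order is b – fl – p.

fl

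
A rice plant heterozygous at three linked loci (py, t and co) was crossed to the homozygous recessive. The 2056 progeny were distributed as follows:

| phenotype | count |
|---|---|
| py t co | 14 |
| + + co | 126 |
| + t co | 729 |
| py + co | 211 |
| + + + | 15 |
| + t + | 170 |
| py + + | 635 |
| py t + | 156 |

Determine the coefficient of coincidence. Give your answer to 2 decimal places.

0.47

The two most frequent reciprocal classes, + t co and py + +, are the parental types, so the F1 was + t co / py + +.
The two rarest classes, py t co and + + +, are the double crossovers. Comparing them with the parentals, only the py allele has switched, so py is the middle locus and the order is t – py – co.
t–py: (282 + 29)/2056 = 0.1513; py–co: (381 + 29)/2056 = 0.1994.
Expected DCO frequency = 0.1513 × 0.1994 ≈ 0.03017; observed = 29/2056 ≈ 0.01411.
Coefficient of coincidence = 0.01411/0.03017 ≈ 0.47.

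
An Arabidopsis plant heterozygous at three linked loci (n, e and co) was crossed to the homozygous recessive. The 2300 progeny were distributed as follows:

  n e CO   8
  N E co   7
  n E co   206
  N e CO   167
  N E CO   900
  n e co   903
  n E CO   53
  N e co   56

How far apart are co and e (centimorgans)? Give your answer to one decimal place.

16.9 centimorgans

The two most frequent reciprocal classes, N E CO and n e co, are the parental types, so the F1 was N E CO / n e co.
The two rarest classes, N E co and n e CO, are the double crossovers. Comparing them with the parentals, only the co allele has switched, so co is the middle locus and the order is n – co – e.
Crossovers in the co–e interval produce the single-crossover classes N e CO and n E co (167 + 206 = 373) plus the double crossovers (15).
RF(co–e) = (373 + 15) / 2300 = 388/2300 = 0.1687 → 16.9 centimorgans.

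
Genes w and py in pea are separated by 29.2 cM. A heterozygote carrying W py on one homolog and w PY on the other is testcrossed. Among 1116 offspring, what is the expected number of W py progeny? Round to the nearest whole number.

395

A map distance of 29.2 cM corresponds to a recombination frequency of 0.292.
The F1 is W py / w PY, so W py is a parental gamete class with expected frequency (1 − r)/2 = 0.708/2 = 0.3540.
Expected number = 0.3540 × 1116 = 395.06 ≈ 395.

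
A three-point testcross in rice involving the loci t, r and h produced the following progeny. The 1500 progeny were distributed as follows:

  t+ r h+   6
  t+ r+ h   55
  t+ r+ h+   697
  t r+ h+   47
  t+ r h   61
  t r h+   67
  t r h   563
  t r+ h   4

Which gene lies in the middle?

r

The two most frequent reciprocal classes, t r h and t+ r+ h+, are the parental types, so the F1 was t r h / t+ r+ h+.
The two rarest classes, t r+ h and t+ r h+, are the double crossovers. Comparing them with the parentals, only the r allele has switched, so r is the middle locus and the order is h – r – t.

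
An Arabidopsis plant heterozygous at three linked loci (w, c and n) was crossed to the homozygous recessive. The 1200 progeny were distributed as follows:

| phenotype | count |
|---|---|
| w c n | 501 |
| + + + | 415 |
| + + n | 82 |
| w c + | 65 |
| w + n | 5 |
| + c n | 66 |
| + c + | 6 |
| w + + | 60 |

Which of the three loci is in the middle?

The two most frequent reciprocal classes, w c n and + + +, are the parental types, so the F1 was w c n / + + +.
The two rarest classes, w + n and + c +, are the double crossovers. Comparing them with the parentals, only the c allele has switched, so c is the middle locus and the order is n – c – w.

c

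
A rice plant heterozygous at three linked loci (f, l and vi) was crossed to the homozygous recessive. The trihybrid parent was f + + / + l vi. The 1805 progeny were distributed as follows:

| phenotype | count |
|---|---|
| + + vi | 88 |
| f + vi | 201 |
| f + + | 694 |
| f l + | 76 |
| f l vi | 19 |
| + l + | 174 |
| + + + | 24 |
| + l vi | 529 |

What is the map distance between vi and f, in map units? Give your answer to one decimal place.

23.2 map units

The two rarest classes, + + + and f l vi, are the double crossovers. Comparing them with the parentals, only the f allele has switched, so f is the middle locus and the order is l – f – vi.
Crossovers in the f–vi interval produce the single-crossover classes f + vi and + l + (201 + 174 = 375) plus the double crossovers (43).
RF(f–vi) = (375 + 43) / 1805 = 418/1805 = 0.2316 → 23.2 map units.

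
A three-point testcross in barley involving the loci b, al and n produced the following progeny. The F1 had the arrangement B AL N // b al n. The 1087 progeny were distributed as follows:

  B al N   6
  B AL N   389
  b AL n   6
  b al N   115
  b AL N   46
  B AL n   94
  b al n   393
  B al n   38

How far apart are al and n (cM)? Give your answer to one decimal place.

The two rarest classes, B al N and b AL n, are the double crossovers. Comparing them with the parentals, only the al allele has switched, so al is the middle locus and the order is n – al – b.
Crossovers in the n–al interval produce the single-crossover classes B AL n and b al N (94 + 115 = 209) plus the double crossovers (12).
RF(n–al) = (209 + 12) / 1087 = 221/1087 = 0.2033 → 20.3 cM.

20.3 cM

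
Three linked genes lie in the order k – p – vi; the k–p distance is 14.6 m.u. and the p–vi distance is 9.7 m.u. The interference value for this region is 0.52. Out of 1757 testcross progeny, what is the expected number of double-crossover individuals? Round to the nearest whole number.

Map distances give recombination frequencies of 0.146 and 0.097 for the two intervals.
With interference 0.52 (so coincidence = 0.48), expected double-crossover frequency = 0.146 × 0.097 × 0.48 = 0.00680.
Expected number = 0.00680 × 1757 = 11.94 ≈ 12.

12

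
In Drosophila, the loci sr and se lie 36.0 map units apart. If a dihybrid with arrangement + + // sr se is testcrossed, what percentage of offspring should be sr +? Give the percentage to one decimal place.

18.0%

A map distance of 36.0 map units corresponds to a recombination frequency of 0.360.
The F1 is + + / sr se, so sr + is a recombinant gamete class with expected frequency r/2 = 0.360/2 = 0.1800.
That is 0.1800 = 18.0% of the progeny.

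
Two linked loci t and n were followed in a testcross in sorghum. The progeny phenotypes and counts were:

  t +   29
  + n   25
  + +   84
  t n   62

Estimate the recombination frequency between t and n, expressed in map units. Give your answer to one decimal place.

The two most frequent classes, + + (84) and t n (62), are the parental types, so the F1 was + + / t n.
The recombinant classes are + n and t +: 25 + 29 = 54.
Recombination frequency = 54/200 = 0.2700 ≈ 27.0%, i.e. 27.0 map units.

27.0 map units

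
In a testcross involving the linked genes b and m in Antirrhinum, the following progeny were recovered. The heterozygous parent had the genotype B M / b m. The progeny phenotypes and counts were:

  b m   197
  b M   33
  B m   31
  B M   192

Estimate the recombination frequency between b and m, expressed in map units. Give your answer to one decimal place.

The recombinant classes are B m and b M: 31 + 33 = 64.
Recombination frequency = 64/453 = 0.1413 ≈ 14.1%, i.e. 14.1 map units.

14.1 map units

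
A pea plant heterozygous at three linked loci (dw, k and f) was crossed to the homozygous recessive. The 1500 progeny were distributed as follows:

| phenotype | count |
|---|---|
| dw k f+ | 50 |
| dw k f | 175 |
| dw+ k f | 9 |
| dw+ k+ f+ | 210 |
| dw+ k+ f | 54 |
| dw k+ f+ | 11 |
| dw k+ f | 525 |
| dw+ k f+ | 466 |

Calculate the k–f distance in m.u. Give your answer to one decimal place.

The two most frequent reciprocal classes, dw k+ f and dw+ k f+, are the parental types, so the F1 was dw k+ f / dw+ k f+.
The two rarest classes, dw k+ f+ and dw+ k f, are the double crossovers. Comparing them with the parentals, only the f allele has switched, so f is the middle locus and the order is dw – f – k.
Crossovers in the f–k interval produce the single-crossover classes dw k f and dw+ k+ f+ (175 + 210 = 385) plus the double crossovers (20).
RF(f–k) = (385 + 20) / 1500 = 405/1500 = 0.2700 → 27.0 m.u.

27.0 m.u.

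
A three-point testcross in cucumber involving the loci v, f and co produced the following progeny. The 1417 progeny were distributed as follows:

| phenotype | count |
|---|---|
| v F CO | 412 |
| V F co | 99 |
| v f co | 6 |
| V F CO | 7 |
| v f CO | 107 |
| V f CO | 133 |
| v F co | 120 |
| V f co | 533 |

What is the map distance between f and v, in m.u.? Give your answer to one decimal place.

The two most frequent reciprocal classes, V f co and v F CO, are the parental types, so the F1 was V f co / v F CO.
The two rarest classes, v f co and V F CO, are the double crossovers. Comparing them with the parentals, only the v allele has switched, so v is the middle locus and the order is co – v – f.
Crossovers in the v–f interval produce the single-crossover classes V F co and v f CO (99 + 107 = 206) plus the double crossovers (13).
RF(v–f) = (206 + 13) / 1417 = 219/1417 = 0.1546 → 15.5 m.u.

15.5 m.u.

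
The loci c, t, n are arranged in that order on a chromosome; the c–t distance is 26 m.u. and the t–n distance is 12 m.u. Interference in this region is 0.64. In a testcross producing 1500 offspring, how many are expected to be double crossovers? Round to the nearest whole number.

Map distances give recombination frequencies of 0.260 and 0.120 for the two intervals.
With interference 0.64 (so coincidence = 0.36), expected double-crossover frequency = 0.260 × 0.120 × 0.36 = 0.01123.
Expected number = 0.01123 × 1500 = 16.85 ≈ 17.

17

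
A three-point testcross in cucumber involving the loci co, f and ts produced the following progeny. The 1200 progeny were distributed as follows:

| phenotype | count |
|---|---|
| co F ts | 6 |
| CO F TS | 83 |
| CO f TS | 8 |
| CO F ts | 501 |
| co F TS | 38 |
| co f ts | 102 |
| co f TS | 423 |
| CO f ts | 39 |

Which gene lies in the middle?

co

The two most frequent reciprocal classes, CO F ts and co f TS, are the parental types, so the F1 was CO F ts / co f TS.
The two rarest classes, co F ts and CO f TS, are the double crossovers. Comparing them with the parentals, only the co allele has switched, so co is the middle locus and the order is ts – co – f.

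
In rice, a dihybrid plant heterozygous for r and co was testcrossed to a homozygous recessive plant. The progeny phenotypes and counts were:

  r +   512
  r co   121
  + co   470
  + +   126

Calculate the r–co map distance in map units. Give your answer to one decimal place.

The two most frequent classes, + co (470) and r + (512), are the parental types, so the F1 was + co / r +.
The recombinant classes are + + and r co: 126 + 121 = 247.
Recombination frequency = 247/1229 = 0.2010 ≈ 20.1%, i.e. 20.1 map units.

20.1 map units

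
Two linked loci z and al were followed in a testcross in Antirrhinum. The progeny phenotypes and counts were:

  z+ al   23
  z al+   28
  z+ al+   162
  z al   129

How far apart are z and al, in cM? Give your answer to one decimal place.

14.9 cM

The two most frequent classes, z+ al+ (162) and z al (129), are the parental types, so the F1 was z+ al+ / z al.
The recombinant classes are z+ al and z al+: 23 + 28 = 51.
Recombination frequency = 51/342 = 0.1491 ≈ 14.9%, i.e. 14.9 cM.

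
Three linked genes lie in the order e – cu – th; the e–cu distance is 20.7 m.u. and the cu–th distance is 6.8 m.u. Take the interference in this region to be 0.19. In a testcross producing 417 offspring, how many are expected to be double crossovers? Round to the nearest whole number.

5

Map distances give recombination frequencies of 0.207 and 0.068 for the two intervals.
With interference 0.19 (so coincidence = 0.81), expected double-crossover frequency = 0.207 × 0.068 × 0.81 = 0.01140.
Expected number = 0.01140 × 417 = 4.75 ≈ 5.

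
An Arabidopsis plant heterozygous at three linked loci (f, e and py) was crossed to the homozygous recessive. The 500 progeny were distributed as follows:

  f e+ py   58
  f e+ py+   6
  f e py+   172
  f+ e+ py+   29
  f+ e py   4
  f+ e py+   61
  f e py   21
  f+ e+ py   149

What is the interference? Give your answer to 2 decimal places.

0.35

The two most frequent reciprocal classes, f+ e+ py and f e py+, are the parental types, so the F1 was f+ e+ py / f e py+.
The two rarest classes, f+ e py and f e+ py+, are the double crossovers. Comparing them with the parentals, only the e allele has switched, so e is the middle locus and the order is f – e – py.
f–e: (119 + 10)/500 = 0.2580; e–py: (50 + 10)/500 = 0.1200.
Expected DCO frequency = 0.2580 × 0.1200 ≈ 0.03096; observed = 10/500 ≈ 0.02000.
Coefficient of coincidence = 0.02000/0.03096 ≈ 0.65; interference = 1 − 0.65 = 0.35.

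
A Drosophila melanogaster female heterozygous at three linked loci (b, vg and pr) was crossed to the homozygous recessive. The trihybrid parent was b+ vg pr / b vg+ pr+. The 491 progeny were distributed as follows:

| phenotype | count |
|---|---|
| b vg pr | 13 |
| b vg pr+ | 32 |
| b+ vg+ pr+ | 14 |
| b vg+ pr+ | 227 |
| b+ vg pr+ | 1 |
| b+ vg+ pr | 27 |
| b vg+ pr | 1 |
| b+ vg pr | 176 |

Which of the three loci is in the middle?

The two rarest classes, b+ vg pr+ and b vg+ pr, are the double crossovers. Comparing them with the parentals, only the pr allele has switched, so pr is the middle locus and the order is b – pr – vg.

pr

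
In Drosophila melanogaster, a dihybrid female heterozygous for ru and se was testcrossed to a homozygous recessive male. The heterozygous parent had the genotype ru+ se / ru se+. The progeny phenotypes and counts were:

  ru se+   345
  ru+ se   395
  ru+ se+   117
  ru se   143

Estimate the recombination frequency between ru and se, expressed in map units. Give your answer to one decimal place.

26.0 map units

The recombinant classes are ru+ se+ and ru se: 117 + 143 = 260.
Recombination frequency = 260/1000 = 0.2600 ≈ 26.0%, i.e. 26.0 map units.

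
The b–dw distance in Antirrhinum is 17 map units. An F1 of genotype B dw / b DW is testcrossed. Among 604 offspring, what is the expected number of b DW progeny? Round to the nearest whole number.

A map distance of 17 map units corresponds to a recombination frequency of 0.170.
The F1 is B dw / b DW, so b DW is a parental gamete class with expected frequency (1 − r)/2 = 0.830/2 = 0.4150.
Expected number = 0.4150 × 604 = 250.66 ≈ 251.

251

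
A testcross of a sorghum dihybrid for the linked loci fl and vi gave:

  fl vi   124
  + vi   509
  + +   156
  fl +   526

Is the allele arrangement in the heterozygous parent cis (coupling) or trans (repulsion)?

The two most frequent classes are + vi (509) and fl + (526); these are the parental (non-recombinant) types.
So the F1 carried + vi on one chromosome and fl + on the other — the recessive alleles are on opposite chromosomes (trans / repulsion).

trans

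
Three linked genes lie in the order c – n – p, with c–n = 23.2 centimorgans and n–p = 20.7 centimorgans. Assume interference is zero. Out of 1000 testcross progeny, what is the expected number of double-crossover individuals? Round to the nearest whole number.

Map distances give recombination frequencies of 0.232 and 0.207 for the two intervals.
With no interference, expected double-crossover frequency = 0.232 × 0.207 = 0.04802.
Expected number = 0.04802 × 1000 = 48.02 ≈ 48.

48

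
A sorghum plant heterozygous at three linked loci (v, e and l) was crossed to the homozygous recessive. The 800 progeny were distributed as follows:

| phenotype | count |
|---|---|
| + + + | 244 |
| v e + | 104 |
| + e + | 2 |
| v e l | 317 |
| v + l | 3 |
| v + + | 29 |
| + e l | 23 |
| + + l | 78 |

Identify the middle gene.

e

The two most frequent reciprocal classes, v e l and + + +, are the parental types, so the F1 was v e l / + + +.
The two rarest classes, v + l and + e +, are the double crossovers. Comparing them with the parentals, only the e allele has switched, so e is the middle locus and the order is v – e – l.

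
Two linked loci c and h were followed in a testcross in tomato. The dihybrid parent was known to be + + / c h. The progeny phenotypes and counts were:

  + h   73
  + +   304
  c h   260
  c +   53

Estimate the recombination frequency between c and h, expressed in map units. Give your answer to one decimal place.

18.3 map units

The recombinant classes are + h and c +: 73 + 53 = 126.
Recombination frequency = 126/690 = 0.1826 ≈ 18.3%, i.e. 18.3 map units.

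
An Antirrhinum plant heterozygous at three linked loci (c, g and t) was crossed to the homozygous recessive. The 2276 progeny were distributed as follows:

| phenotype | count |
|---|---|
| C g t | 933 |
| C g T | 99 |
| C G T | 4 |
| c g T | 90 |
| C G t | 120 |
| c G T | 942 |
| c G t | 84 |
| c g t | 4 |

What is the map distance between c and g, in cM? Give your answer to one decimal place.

9.6 cM

The two most frequent reciprocal classes, c G T and C g t, are the parental types, so the F1 was c G T / C g t.
The two rarest classes, C G T and c g t, are the double crossovers. Comparing them with the parentals, only the c allele has switched, so c is the middle locus and the order is t – c – g.
Crossovers in the c–g interval produce the single-crossover classes c g T and C G t (90 + 120 = 210) plus the double crossovers (8).
RF(c–g) = (210 + 8) / 2276 = 218/2276 = 0.0958 → 9.6 cM.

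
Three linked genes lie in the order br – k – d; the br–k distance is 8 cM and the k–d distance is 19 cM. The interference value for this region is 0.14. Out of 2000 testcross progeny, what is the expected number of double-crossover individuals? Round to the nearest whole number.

Map distances give recombination frequencies of 0.080 and 0.190 for the two intervals.
With interference 0.14 (so coincidence = 0.86), expected double-crossover frequency = 0.080 × 0.190 × 0.86 = 0.01307.
Expected number = 0.01307 × 2000 = 26.14 ≈ 26.

26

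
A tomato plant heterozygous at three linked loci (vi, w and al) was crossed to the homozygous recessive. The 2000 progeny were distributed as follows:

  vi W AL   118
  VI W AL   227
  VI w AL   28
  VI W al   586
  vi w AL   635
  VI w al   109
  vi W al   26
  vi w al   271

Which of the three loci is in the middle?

vi

The two most frequent reciprocal classes, vi w AL and VI W al, are the parental types, so the F1 was vi w AL / VI W al.
The two rarest classes, VI w AL and vi W al, are the double crossovers. Comparing them with the parentals, only the vi allele has switched, so vi is the middle locus and the order is w – vi – al.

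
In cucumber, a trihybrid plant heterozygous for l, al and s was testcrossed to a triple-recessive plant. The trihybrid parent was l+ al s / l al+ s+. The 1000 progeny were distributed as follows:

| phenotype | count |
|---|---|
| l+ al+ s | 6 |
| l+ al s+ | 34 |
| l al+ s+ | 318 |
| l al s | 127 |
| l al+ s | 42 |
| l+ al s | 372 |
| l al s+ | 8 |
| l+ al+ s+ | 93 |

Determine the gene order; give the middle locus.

al

The two rarest classes, l+ al+ s and l al s+, are the double crossovers. Comparing them with the parentals, only the al allele has switched, so al is the middle locus and the order is s – al – l.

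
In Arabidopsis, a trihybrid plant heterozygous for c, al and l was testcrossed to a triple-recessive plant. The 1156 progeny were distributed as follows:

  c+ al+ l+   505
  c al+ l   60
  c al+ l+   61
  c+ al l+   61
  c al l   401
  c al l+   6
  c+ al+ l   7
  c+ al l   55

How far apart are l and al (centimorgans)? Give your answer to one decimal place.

The two most frequent reciprocal classes, c+ al+ l+ and c al l, are the parental types, so the F1 was c+ al+ l+ / c al l.
The two rarest classes, c+ al+ l and c al l+, are the double crossovers. Comparing them with the parentals, only the l allele has switched, so l is the middle locus and the order is c – l – al.
Crossovers in the l–al interval produce the single-crossover classes c+ al l+ and c al+ l (61 + 60 = 121) plus the double crossovers (13).
RF(l–al) = (121 + 13) / 1156 = 134/1156 = 0.1159 → 11.6 centimorgans.

11.6 centimorgans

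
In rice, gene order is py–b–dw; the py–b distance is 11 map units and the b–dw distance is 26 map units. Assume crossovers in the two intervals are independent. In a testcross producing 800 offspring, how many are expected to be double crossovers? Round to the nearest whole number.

Map distances give recombination frequencies of 0.110 and 0.260 for the two intervals.
With no interference, expected double-crossover frequency = 0.110 × 0.260 = 0.02860.
Expected number = 0.02860 × 800 = 22.88 ≈ 23.

23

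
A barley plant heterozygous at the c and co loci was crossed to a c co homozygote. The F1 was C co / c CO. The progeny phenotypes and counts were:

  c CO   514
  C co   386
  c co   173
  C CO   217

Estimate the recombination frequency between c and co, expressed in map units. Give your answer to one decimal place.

The recombinant classes are C CO and c co: 217 + 173 = 390.
Recombination frequency = 390/1290 = 0.3023 ≈ 30.2%, i.e. 30.2 map units.

30.2 map units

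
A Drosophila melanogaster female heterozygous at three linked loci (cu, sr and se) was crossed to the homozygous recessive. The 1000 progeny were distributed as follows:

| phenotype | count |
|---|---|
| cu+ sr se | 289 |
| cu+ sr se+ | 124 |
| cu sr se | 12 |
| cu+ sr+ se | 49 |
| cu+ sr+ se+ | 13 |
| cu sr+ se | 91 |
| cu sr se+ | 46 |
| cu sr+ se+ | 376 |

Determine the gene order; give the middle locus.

The two most frequent reciprocal classes, cu sr+ se+ and cu+ sr se, are the parental types, so the F1 was cu sr+ se+ / cu+ sr se.
The two rarest classes, cu+ sr+ se+ and cu sr se, are the double crossovers. Comparing them with the parentals, only the cu allele has switched, so cu is the middle locus and the order is se – cu – sr.

cu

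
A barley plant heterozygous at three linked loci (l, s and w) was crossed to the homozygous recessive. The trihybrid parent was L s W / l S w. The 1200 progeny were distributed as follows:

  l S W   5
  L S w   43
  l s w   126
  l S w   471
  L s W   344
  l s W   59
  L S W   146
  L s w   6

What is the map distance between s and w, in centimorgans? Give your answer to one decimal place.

The two rarest classes, L s w and l S W, are the double crossovers. Comparing them with the parentals, only the w allele has switched, so w is the middle locus and the order is s – w – l.
Crossovers in the s–w interval produce the single-crossover classes L S W and l s w (146 + 126 = 272) plus the double crossovers (11).
RF(s–w) = (272 + 11) / 1200 = 283/1200 = 0.2358 → 23.6 centimorgans.

23.6 centimorgans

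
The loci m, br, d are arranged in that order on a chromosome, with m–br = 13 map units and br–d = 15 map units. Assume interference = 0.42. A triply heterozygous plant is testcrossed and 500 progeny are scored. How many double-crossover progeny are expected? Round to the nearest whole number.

Map distances give recombination frequencies of 0.130 and 0.150 for the two intervals.
With interference 0.42 (so coincidence = 0.58), expected double-crossover frequency = 0.130 × 0.150 × 0.58 = 0.01131.
Expected number = 0.01131 × 500 = 5.66 ≈ 6.

6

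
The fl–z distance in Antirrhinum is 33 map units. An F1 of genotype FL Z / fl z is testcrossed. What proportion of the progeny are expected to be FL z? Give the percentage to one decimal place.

A map distance of 33 map units corresponds to a recombination frequency of 0.330.
The F1 is FL Z / fl z, so FL z is a recombinant gamete class with expected frequency r/2 = 0.330/2 = 0.1650.
That is 0.1650 = 16.5% of the progeny.

16.5%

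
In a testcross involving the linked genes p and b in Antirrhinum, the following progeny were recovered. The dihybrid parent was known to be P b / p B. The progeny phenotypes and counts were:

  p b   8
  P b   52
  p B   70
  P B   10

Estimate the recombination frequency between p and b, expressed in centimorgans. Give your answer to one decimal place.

12.9 centimorgans

The recombinant classes are P B and p b: 10 + 8 = 18.
Recombination frequency = 18/140 = 0.1286 ≈ 12.9%, i.e. 12.9 centimorgans.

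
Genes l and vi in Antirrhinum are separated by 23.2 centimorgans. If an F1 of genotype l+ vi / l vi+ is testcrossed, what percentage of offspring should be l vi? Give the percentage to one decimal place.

A map distance of 23.2 centimorgans corresponds to a recombination frequency of 0.232.
The F1 is l+ vi / l vi+, so l vi is a recombinant gamete class with expected frequency r/2 = 0.232/2 = 0.1160.
That is 0.1160 = 11.6% of the progeny.

11.6%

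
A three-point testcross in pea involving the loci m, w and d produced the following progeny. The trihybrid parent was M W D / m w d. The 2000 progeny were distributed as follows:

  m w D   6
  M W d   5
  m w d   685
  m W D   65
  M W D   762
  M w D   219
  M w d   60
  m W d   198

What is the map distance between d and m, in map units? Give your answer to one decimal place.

The two rarest classes, M W d and m w D, are the double crossovers. Comparing them with the parentals, only the d allele has switched, so d is the middle locus and the order is m – d – w.
Crossovers in the m–d interval produce the single-crossover classes m W D and M w d (65 + 60 = 125) plus the double crossovers (11).
RF(m–d) = (125 + 11) / 2000 = 136/2000 = 0.0680 → 6.8 map units.

6.8 map units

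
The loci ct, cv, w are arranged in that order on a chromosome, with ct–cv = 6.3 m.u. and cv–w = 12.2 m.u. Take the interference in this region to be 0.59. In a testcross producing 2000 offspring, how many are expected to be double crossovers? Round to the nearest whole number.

6

Map distances give recombination frequencies of 0.063 and 0.122 for the two intervals.
With interference 0.59 (so coincidence = 0.41), expected double-crossover frequency = 0.063 × 0.122 × 0.41 = 0.00315.
Expected number = 0.00315 × 2000 = 6.30 ≈ 6.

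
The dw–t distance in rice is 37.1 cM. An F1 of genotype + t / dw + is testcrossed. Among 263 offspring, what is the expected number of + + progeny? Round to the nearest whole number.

A map distance of 37.1 cM corresponds to a recombination frequency of 0.371.
The F1 is + t / dw +, so + + is a recombinant gamete class with expected frequency r/2 = 0.371/2 = 0.1855.
Expected number = 0.1855 × 263 = 48.79 ≈ 49.

49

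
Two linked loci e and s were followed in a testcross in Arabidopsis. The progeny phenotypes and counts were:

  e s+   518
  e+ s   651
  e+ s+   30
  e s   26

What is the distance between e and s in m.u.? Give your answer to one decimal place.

The two most frequent classes, e+ s (651) and e s+ (518), are the parental types, so the F1 was e+ s / e s+.
The recombinant classes are e+ s+ and e s: 30 + 26 = 56.
Recombination frequency = 56/1225 = 0.0457 ≈ 4.6%, i.e. 4.6 m.u.

4.6 m.u.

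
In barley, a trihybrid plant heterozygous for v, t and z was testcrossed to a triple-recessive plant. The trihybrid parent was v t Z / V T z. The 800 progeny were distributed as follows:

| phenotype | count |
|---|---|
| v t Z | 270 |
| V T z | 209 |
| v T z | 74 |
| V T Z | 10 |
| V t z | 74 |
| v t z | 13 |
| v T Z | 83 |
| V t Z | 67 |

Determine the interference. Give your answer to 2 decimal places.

The two rarest classes, v t z and V T Z, are the double crossovers. Comparing them with the parentals, only the z allele has switched, so z is the middle locus and the order is v – z – t.
v–z: (141 + 23)/800 = 0.2050; z–t: (157 + 23)/800 = 0.2250.
Expected DCO frequency = 0.2050 × 0.2250 ≈ 0.04612; observed = 23/800 ≈ 0.02875.
Coefficient of coincidence = 0.02875/0.04612 ≈ 0.62; interference = 1 − 0.62 = 0.38.

0.38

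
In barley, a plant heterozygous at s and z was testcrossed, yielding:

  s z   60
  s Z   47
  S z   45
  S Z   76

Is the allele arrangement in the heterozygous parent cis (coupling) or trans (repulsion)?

cis

The two most frequent classes are S Z (76) and s z (60); these are the parental (non-recombinant) types.
So the F1 carried S Z on one chromosome and s z on the other — the recessive alleles are on the same chromosome (cis / coupling).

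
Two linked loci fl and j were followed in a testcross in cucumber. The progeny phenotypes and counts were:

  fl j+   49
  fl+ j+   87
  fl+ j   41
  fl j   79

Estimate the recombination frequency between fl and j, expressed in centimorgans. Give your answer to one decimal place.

The two most frequent classes, fl+ j+ (87) and fl j (79), are the parental types, so the F1 was fl+ j+ / fl j.
The recombinant classes are fl+ j and fl j+: 41 + 49 = 90.
Recombination frequency = 90/256 = 0.3516 ≈ 35.2%, i.e. 35.2 centimorgans.

35.2 centimorgans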